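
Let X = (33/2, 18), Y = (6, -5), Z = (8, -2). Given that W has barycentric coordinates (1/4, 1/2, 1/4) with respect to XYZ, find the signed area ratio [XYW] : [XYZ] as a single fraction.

1/4

The signed ratio [XYW]/[XYZ] equals the barycentric coordinate of W at vertex Z, which is 1/4.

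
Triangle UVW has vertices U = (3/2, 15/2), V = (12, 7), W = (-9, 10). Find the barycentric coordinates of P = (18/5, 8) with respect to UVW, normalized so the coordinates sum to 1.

Signed area of the reference triangle: [UVW] = ½·((3/2)·(7−10) + 12·(10−(15/2)) + (-9)·(15/2−7)) = ½·(-9/2 + 30 − 9/2) = 21/2.
[PVW] = ½·((18/5)·(7−10) + 12·(10−8) + (-9)·(8−7)) = ½·(-54/5 + 24 − 9) = 21/10, so the U-coordinate is (21/10)/(21/2) = 1/5.
[UPW] = ½·((3/2)·(8−10) + (18/5)·(10−(15/2)) + (-9)·(15/2−8)) = ½·(-3 + 9 + 9/2) = 21/4, so the V-coordinate is 1/2.
[UVP] = ½·((3/2)·(7−8) + 12·(8−(15/2)) + (18/5)·(15/2−7)) = ½·(-3/2 + 6 + 9/5) = 63/20, so the W-coordinate is 3/10.
Check: 1/5 + 1/2 + 3/10 = 1.

(1/5, 1/2, 3/10)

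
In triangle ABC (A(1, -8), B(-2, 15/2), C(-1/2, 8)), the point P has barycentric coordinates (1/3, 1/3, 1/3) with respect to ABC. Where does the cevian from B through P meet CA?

Line BP meets CA where the B-coordinate vanishes; zeroing P's B-weight and renormalizing leaves C, A-weights 1/3 : 1/3 → (1/2, 1/2).
So Q = (1/2)·C + (1/2)·A = (1/4, 0).

(1/4, 0)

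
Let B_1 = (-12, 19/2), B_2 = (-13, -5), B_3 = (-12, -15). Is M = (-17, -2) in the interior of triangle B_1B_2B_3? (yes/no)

no

Barycentric coordinates of M: (-74/49, 5, -122/49).
The three coordinates are negative, positive, negative; a point is interior exactly when all three are positive.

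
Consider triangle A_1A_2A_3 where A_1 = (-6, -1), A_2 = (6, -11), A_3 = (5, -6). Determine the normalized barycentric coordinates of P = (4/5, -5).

(2/5, 1/5, 2/5)

Signed area of the reference triangle: [A_1A_2A_3] = ½·((-6)·(-11−(-6)) + 6·(-6−(-1)) + 5·(-1−(-11))) = ½·(30 − 30 + 50) = 25.
[PA_2A_3] = ½·((4/5)·(-11−(-6)) + 6·(-6−(-5)) + 5·(-5−(-11))) = ½·(-4 − 6 + 30) = 10, so the A_1-coordinate is 10/25 = 2/5.
[A_1PA_3] = ½·((-6)·(-5−(-6)) + (4/5)·(-6−(-1)) + 5·(-1−(-5))) = ½·(-6 − 4 + 20) = 5, so the A_2-coordinate is 1/5.
[A_1A_2P] = ½·((-6)·(-11−(-5)) + 6·(-5−(-1)) + (4/5)·(-1−(-11))) = ½·(36 − 24 + 8) = 10, so the A_3-coordinate is 2/5.
Check: 2/5 + 1/5 + 2/5 = 1.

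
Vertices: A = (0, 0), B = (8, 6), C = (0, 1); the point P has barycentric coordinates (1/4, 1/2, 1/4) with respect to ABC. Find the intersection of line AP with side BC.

Line AP meets BC where the A-coordinate vanishes; zeroing P's A-weight and renormalizing leaves B, C-weights 1/2 : 1/4 → (2/3, 1/3).
So Q = (2/3)·B + (1/3)·C = (16/3, 13/3).

(16/3, 13/3)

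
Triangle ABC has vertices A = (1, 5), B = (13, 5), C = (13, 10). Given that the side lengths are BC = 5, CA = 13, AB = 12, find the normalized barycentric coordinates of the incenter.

(1/6, 13/30, 2/5)

The incenter has barycentric coordinates proportional to the opposite side lengths: (5 : 13 : 12).
Normalizing by 5+13+12 = 30 gives (1/6, 13/30, 2/5).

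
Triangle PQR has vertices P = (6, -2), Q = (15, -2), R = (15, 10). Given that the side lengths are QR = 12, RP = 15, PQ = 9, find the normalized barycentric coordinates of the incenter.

The incenter has barycentric coordinates proportional to the opposite side lengths: (12 : 15 : 9).
Normalizing by 12+15+9 = 36 gives (1/3, 5/12, 1/4).

(1/3, 5/12, 1/4)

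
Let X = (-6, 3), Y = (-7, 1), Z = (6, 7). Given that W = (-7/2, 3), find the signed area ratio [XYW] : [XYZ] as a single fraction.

1/4

[XYZ] = ½·((-6)·(1−7) + (-7)·(7−3) + 6·(3−1)) = ½·(36 − 28 + 12) = 10.
[XYW] = ½·((-6)·(1−3) + (-7)·(3−3) + (-7/2)·(3−1)) = ½·(12 + 0 − 7) = 5/2, so the ratio is (5/2)/10 = 1/4.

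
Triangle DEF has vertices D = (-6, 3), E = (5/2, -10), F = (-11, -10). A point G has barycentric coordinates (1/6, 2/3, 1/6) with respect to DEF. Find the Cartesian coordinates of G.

G = (1/6)·D + (2/3)·E + (1/6)·F.
x-coordinate: (1/6)·(-6) + (2/3)·(5/2) + (1/6)·(-11) = -7/6.
y-coordinate: (1/6)·3 + (2/3)·(-10) + (1/6)·(-10) = -47/6.

(-7/6, -47/6)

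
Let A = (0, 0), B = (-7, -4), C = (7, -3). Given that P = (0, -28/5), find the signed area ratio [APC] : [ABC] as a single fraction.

[ABC] = ½·(0·(-4−(-3)) + (-7)·(-3−0) + 7·(0−(-4))) = ½·(0 + 21 + 28) = 49/2.
[APC] = ½·(0·(-28/5−(-3)) + 0·(-3−0) + 7·(0−(-28/5))) = ½·(0 + 0 + 196/5) = 98/5, so the ratio is (98/5)/(49/2) = 4/5.

4/5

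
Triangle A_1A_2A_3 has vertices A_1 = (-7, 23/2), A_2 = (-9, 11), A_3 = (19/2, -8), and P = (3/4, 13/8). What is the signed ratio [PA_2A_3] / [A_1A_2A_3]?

[A_1A_2A_3] = ½·((-7)·(11−(-8)) + (-9)·(-8−(23/2)) + (19/2)·(23/2−11)) = ½·(-133 + 351/2 + 19/4) = 189/8.
[PA_2A_3] = ½·((3/4)·(11−(-8)) + (-9)·(-8−(13/8)) + (19/2)·(13/8−11)) = ½·(57/4 + 693/8 − 1425/16) = 189/32, so the ratio is (189/32)/(189/8) = 1/4.

1/4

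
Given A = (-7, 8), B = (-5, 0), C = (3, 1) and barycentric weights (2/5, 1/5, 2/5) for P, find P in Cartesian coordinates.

P = (2/5)·A + (1/5)·B + (2/5)·C.
x-coordinate: (2/5)·(-7) + (1/5)·(-5) + (2/5)·3 = -13/5.
y-coordinate: (2/5)·8 + (1/5)·0 + (2/5)·1 = 18/5.

(-13/5, 18/5)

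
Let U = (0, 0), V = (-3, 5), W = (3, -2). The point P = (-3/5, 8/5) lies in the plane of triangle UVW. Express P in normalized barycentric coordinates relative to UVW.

Signed area of the reference triangle: [UVW] = ½·(0·(5−(-2)) + (-3)·(-2−0) + 3·(0−5)) = ½·(0 + 6 − 15) = -9/2.
[PVW] = ½·((-3/5)·(5−(-2)) + (-3)·(-2−(8/5)) + 3·(8/5−5)) = ½·(-21/5 + 54/5 − 51/5) = -9/5, so the U-coordinate is (-9/5)/(-9/2) = 2/5.
[UPW] = ½·(0·(8/5−(-2)) + (-3/5)·(-2−0) + 3·(0−(8/5))) = ½·(0 + 6/5 − 24/5) = -9/5, so the V-coordinate is 2/5.
[UVP] = ½·(0·(5−(8/5)) + (-3)·(8/5−0) + (-3/5)·(0−5)) = ½·(0 − 24/5 + 3) = -9/10, so the W-coordinate is 1/5.

(2/5, 2/5, 1/5)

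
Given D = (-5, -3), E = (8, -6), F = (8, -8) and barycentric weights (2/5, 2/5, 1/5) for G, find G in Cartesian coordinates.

G = (2/5)·D + (2/5)·E + (1/5)·F.
x-coordinate: (2/5)·(-5) + (2/5)·8 + (1/5)·8 = 14/5.
y-coordinate: (2/5)·(-3) + (2/5)·(-6) + (1/5)·(-8) = -26/5.

(14/5, -26/5)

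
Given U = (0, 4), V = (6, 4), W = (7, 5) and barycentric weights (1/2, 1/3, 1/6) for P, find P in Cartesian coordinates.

(19/6, 25/6)

P = (1/2)·U + (1/3)·V + (1/6)·W.
x-coordinate: (1/2)·0 + (1/3)·6 + (1/6)·7 = 19/6.
y-coordinate: (1/2)·4 + (1/3)·4 + (1/6)·5 = 25/6.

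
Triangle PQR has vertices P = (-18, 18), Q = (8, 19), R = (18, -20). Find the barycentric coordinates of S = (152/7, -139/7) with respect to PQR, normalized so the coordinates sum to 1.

Signed area of the reference triangle: [PQR] = ½·((-18)·(19−(-20)) + 8·(-20−18) + 18·(18−19)) = ½·(-702 − 304 − 18) = -512.
[SQR] = ½·((152/7)·(19−(-20)) + 8·(-20−(-139/7)) + 18·(-139/7−19)) = ½·(5928/7 − 8/7 − 4896/7) = 512/7, so the P-coordinate is (512/7)/(-512) = -1/7.
[PSR] = ½·((-18)·(-139/7−(-20)) + (152/7)·(-20−18) + 18·(18−(-139/7))) = ½·(-18/7 − 5776/7 + 4770/7) = -512/7, so the Q-coordinate is 1/7.
[PQS] = ½·((-18)·(19−(-139/7)) + 8·(-139/7−18) + (152/7)·(18−19)) = ½·(-4896/7 − 2120/7 − 152/7) = -512, so the R-coordinate is 1.

(-1/7, 1/7, 1)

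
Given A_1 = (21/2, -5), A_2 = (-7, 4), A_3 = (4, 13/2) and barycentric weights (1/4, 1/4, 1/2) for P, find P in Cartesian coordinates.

P = (1/4)·A_1 + (1/4)·A_2 + (1/2)·A_3.
x-coordinate: (1/4)·(21/2) + (1/4)·(-7) + (1/2)·4 = 23/8.
y-coordinate: (1/4)·(-5) + (1/4)·4 + (1/2)·(13/2) = 3.

(23/8, 3)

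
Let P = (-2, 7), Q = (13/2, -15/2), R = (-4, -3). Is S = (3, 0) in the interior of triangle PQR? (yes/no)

no

Barycentric coordinates of S: (21/38, 32/57, -13/114).
The three coordinates are positive, positive, negative; a point is interior exactly when all three are positive.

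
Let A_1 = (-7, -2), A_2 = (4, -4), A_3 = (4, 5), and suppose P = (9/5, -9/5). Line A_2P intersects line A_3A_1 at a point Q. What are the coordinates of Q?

(-3/2, 3/2)

Barycentric coordinates of P with respect to A_1A_2A_3: (1/5, 3/5, 1/5).
On side A_3A_1 the A_2-coordinate is zero; dropping P's A_2-weight 3/5 and renormalizing the remaining 1/5 : 1/5 gives weights 1/2, 1/2 on A_3, A_1.
Q = (1/2)·(4, 5) + (1/2)·(-7, -2) = (-3/2, 3/2).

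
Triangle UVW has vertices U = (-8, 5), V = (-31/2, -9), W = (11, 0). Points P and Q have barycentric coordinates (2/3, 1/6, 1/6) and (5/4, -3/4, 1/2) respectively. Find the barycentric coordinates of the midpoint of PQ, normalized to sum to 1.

(23/24, -7/24, 1/3)

Since both coordinate triples sum to 1, the midpoint's barycentrics are the componentwise average.
(2/3+5/4)/2 = 23/24; similarly -7/24 and 1/3.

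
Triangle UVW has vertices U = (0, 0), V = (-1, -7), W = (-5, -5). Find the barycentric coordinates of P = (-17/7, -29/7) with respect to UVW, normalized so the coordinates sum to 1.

Signed area of the reference triangle: [UVW] = ½·(0·(-7−(-5)) + (-1)·(-5−0) + (-5)·(0−(-7))) = ½·(0 + 5 − 35) = -15.
[PVW] = ½·((-17/7)·(-7−(-5)) + (-1)·(-5−(-29/7)) + (-5)·(-29/7−(-7))) = ½·(34/7 + 6/7 − 100/7) = -30/7, so the U-coordinate is (-30/7)/(-15) = 2/7.
[UPW] = ½·(0·(-29/7−(-5)) + (-17/7)·(-5−0) + (-5)·(0−(-29/7))) = ½·(0 + 85/7 − 145/7) = -30/7, so the V-coordinate is 2/7.
[UVP] = ½·(0·(-7−(-29/7)) + (-1)·(-29/7−0) + (-17/7)·(0−(-7))) = ½·(0 + 29/7 − 17) = -45/7, so the W-coordinate is 3/7.

(2/7, 2/7, 3/7)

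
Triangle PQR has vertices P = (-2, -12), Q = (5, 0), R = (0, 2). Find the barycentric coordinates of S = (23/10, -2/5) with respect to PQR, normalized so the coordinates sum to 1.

Signed area of the reference triangle: [PQR] = ½·((-2)·(0−2) + 5·(2−(-12)) + 0·(-12−0)) = ½·(4 + 70 + 0) = 37.
[SQR] = ½·((23/10)·(0−2) + 5·(2−(-2/5)) + 0·(-2/5−0)) = ½·(-23/5 + 12 + 0) = 37/10, so the P-coordinate is (37/10)/37 = 1/10.
[PSR] = ½·((-2)·(-2/5−2) + (23/10)·(2−(-12)) + 0·(-12−(-2/5))) = ½·(24/5 + 161/5 + 0) = 37/2, so the Q-coordinate is 1/2.
[PQS] = ½·((-2)·(0−(-2/5)) + 5·(-2/5−(-12)) + (23/10)·(-12−0)) = ½·(-4/5 + 58 − 138/5) = 74/5, so the R-coordinate is 2/5.

(1/10, 1/2, 2/5)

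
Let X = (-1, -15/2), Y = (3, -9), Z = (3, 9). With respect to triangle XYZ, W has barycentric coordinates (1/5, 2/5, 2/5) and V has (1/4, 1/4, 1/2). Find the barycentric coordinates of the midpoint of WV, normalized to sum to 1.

(9/40, 13/40, 9/20)

Since both coordinate triples sum to 1, the midpoint's barycentrics are the componentwise average.
(1/5+1/4)/2 = 9/40; similarly 13/40 and 9/20.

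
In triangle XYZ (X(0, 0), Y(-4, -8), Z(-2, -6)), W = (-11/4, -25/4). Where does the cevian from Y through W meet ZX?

(-3/2, -9/2)

Barycentric coordinates of W with respect to XYZ: (1/8, 1/2, 3/8).
On side ZX the Y-coordinate is zero; dropping W's Y-weight 1/2 and renormalizing the remaining 3/8 : 1/8 gives weights 3/4, 1/4 on Z, X.
V = (3/4)·(-2, -6) + (1/4)·(0, 0) = (-3/2, -9/2).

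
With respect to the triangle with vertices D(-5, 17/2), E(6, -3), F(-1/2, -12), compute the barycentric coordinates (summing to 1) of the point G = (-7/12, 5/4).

(1/2, 1/3, 1/6)

Signed area of the reference triangle: [DEF] = ½·((-5)·(-3−(-12)) + 6·(-12−(17/2)) + (-1/2)·(17/2−(-3))) = ½·(-45 − 123 − 23/4) = -695/8.
[GEF] = ½·((-7/12)·(-3−(-12)) + 6·(-12−(5/4)) + (-1/2)·(5/4−(-3))) = ½·(-21/4 − 159/2 − 17/8) = -695/16, so the D-coordinate is (-695/16)/(-695/8) = 1/2.
[DGF] = ½·((-5)·(5/4−(-12)) + (-7/12)·(-12−(17/2)) + (-1/2)·(17/2−(5/4))) = ½·(-265/4 + 287/24 − 29/8) = -695/24, so the E-coordinate is 1/3.
[DEG] = ½·((-5)·(-3−(5/4)) + 6·(5/4−(17/2)) + (-7/12)·(17/2−(-3))) = ½·(85/4 − 87/2 − 161/24) = -695/48, so the F-coordinate is 1/6.
Check: 1/2 + 1/3 + 1/6 = 1.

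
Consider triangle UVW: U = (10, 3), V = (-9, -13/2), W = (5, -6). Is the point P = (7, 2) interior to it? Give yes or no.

Barycentric coordinates of P: (222/247, 44/247, -1/13).
The three coordinates are positive, positive, negative; a point is interior exactly when all three are positive.

no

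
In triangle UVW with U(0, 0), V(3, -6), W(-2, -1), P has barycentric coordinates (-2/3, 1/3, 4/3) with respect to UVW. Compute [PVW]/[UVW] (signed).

-2/3

The signed ratio [PVW]/[UVW] equals the barycentric coordinate of P at vertex U, which is -2/3.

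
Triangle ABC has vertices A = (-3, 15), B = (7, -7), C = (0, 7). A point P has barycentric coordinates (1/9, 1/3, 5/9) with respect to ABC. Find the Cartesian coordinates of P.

(2, 29/9)

P = (1/9)·A + (1/3)·B + (5/9)·C.
x-coordinate: (1/9)·(-3) + (1/3)·7 + (5/9)·0 = 2.
y-coordinate: (1/9)·15 + (1/3)·(-7) + (5/9)·7 = 29/9.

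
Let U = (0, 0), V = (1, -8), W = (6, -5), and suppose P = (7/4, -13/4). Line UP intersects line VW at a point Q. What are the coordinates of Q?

(7/2, -13/2)

Barycentric coordinates of P with respect to UVW: (1/2, 1/4, 1/4).
On side VW the U-coordinate is zero; dropping P's U-weight 1/2 and renormalizing the remaining 1/4 : 1/4 gives weights 1/2, 1/2 on V, W.
Q = (1/2)·(1, -8) + (1/2)·(6, -5) = (7/2, -13/2).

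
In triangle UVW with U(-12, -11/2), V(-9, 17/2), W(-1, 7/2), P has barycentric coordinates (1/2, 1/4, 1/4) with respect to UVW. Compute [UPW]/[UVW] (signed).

1/4

The signed ratio [UPW]/[UVW] equals the barycentric coordinate of P at vertex V, which is 1/4.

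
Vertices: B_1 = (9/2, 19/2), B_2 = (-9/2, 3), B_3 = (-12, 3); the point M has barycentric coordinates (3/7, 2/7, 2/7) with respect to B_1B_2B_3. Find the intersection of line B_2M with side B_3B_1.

(-21/10, 69/10)

Line B_2M meets B_3B_1 where the B_2-coordinate vanishes; zeroing M's B_2-weight and renormalizing leaves B_3, B_1-weights 2/7 : 3/7 → (2/5, 3/5).
So N = (2/5)·B_3 + (3/5)·B_1 = (-21/10, 69/10).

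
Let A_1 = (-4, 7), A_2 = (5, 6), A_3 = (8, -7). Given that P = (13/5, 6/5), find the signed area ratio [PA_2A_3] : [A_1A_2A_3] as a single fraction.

[A_1A_2A_3] = ½·((-4)·(6−(-7)) + 5·(-7−7) + 8·(7−6)) = ½·(-52 − 70 + 8) = -57.
[PA_2A_3] = ½·((13/5)·(6−(-7)) + 5·(-7−(6/5)) + 8·(6/5−6)) = ½·(169/5 − 41 − 192/5) = -114/5, so the ratio is (-114/5)/(-57) = 2/5.

2/5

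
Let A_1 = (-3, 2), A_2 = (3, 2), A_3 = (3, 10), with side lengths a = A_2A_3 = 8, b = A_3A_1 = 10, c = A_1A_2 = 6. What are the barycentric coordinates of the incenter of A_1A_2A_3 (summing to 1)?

The incenter has barycentric coordinates proportional to the opposite side lengths: (8 : 10 : 6).
Normalizing by 8+10+6 = 24 gives (1/3, 5/12, 1/4).

(1/3, 5/12, 1/4)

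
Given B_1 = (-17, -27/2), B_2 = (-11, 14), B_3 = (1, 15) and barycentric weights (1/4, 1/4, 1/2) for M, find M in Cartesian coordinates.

M = (1/4)·B_1 + (1/4)·B_2 + (1/2)·B_3.
x-coordinate: (1/4)·(-17) + (1/4)·(-11) + (1/2)·1 = -13/2.
y-coordinate: (1/4)·(-27/2) + (1/4)·14 + (1/2)·15 = 61/8.

(-13/2, 61/8)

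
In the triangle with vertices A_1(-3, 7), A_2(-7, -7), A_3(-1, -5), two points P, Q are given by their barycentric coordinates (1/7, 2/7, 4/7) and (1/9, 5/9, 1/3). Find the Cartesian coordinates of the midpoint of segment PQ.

Barycentric coordinates of the midpoint are the average: (8/63, 53/126, 19/42).
Converting: (8/63)·A_1 + (53/126)·A_2 + (19/42)·A_3 = (-34/9, -272/63).

(-34/9, -272/63)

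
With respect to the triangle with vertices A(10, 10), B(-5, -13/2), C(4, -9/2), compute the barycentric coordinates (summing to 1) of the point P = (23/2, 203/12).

Signed area of the reference triangle: [ABC] = ½·(10·(-13/2−(-9/2)) + (-5)·(-9/2−10) + 4·(10−(-13/2))) = ½·(-20 + 145/2 + 66) = 237/4.
[PBC] = ½·((23/2)·(-13/2−(-9/2)) + (-5)·(-9/2−(203/12)) + 4·(203/12−(-13/2))) = ½·(-23 + 1285/12 + 281/3) = 711/8, so the A-coordinate is (711/8)/(237/4) = 3/2.
[APC] = ½·(10·(203/12−(-9/2)) + (23/2)·(-9/2−10) + 4·(10−(203/12))) = ½·(1285/6 − 667/4 − 83/3) = 79/8, so the B-coordinate is 1/6.
[ABP] = ½·(10·(-13/2−(203/12)) + (-5)·(203/12−10) + (23/2)·(10−(-13/2))) = ½·(-1405/6 − 415/12 + 759/4) = -79/2, so the C-coordinate is -2/3.
Check: 3/2 + 1/6 − 2/3 = 1.

(3/2, 1/6, -2/3)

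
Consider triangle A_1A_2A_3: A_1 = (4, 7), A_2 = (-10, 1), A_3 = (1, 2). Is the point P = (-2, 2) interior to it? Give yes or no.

yes

Barycentric coordinates of P: (3/52, 15/52, 17/26).
The three coordinates are positive, positive, positive; a point is interior exactly when all three are positive.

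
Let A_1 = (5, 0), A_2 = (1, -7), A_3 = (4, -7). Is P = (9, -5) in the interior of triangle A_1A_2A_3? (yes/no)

Barycentric coordinates of P: (2/7, -11/7, 16/7).
The three coordinates are positive, negative, positive; a point is interior exactly when all three are positive.

no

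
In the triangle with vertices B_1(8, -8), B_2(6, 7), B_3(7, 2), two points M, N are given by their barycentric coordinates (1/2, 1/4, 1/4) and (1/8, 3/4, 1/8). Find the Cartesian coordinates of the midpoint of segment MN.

Barycentric coordinates of the midpoint are the average: (5/16, 1/2, 3/16).
Converting: (5/16)·B_1 + (1/2)·B_2 + (3/16)·B_3 = (109/16, 11/8).

(109/16, 11/8)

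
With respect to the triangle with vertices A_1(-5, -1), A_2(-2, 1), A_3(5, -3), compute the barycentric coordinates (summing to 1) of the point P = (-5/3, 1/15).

Signed area of the reference triangle: [A_1A_2A_3] = ½·((-5)·(1−(-3)) + (-2)·(-3−(-1)) + 5·(-1−1)) = ½·(-20 + 4 − 10) = -13.
[PA_2A_3] = ½·((-5/3)·(1−(-3)) + (-2)·(-3−(1/15)) + 5·(1/15−1)) = ½·(-20/3 + 92/15 − 14/3) = -13/5, so the A_1-coordinate is (-13/5)/(-13) = 1/5.
[A_1PA_3] = ½·((-5)·(1/15−(-3)) + (-5/3)·(-3−(-1)) + 5·(-1−(1/15))) = ½·(-46/3 + 10/3 − 16/3) = -26/3, so the A_2-coordinate is 2/3.
[A_1A_2P] = ½·((-5)·(1−(1/15)) + (-2)·(1/15−(-1)) + (-5/3)·(-1−1)) = ½·(-14/3 − 32/15 + 10/3) = -26/15, so the A_3-coordinate is 2/15.
Check: 1/5 + 2/3 + 2/15 = 1.

(1/5, 2/3, 2/15)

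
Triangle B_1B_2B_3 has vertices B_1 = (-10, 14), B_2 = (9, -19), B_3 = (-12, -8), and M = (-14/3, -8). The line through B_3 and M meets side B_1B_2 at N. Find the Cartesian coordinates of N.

Barycentric coordinates of M with respect to B_1B_2B_3: (1/6, 1/3, 1/2).
On side B_1B_2 the B_3-coordinate is zero; dropping M's B_3-weight 1/2 and renormalizing the remaining 1/6 : 1/3 gives weights 1/3, 2/3 on B_1, B_2.
N = (1/3)·(-10, 14) + (2/3)·(9, -19) = (8/3, -8).

(8/3, -8)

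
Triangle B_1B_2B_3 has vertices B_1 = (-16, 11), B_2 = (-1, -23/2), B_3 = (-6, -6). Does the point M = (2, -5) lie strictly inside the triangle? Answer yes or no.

Barycentric coordinates of M: (49/30, 73/15, -11/2).
The three coordinates are positive, positive, negative; a point is interior exactly when all three are positive.

no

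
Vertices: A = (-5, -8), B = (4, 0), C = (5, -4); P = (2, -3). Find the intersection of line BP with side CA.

Barycentric coordinates of P with respect to ABC: (1/4, 1/2, 1/4).
On side CA the B-coordinate is zero; dropping P's B-weight 1/2 and renormalizing the remaining 1/4 : 1/4 gives weights 1/2, 1/2 on C, A.
Q = (1/2)·(5, -4) + (1/2)·(-5, -8) = (0, -6).

(0, -6)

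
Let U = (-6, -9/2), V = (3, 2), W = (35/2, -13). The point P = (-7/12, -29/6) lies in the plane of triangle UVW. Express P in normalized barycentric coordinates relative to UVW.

Signed area of the reference triangle: [UVW] = ½·((-6)·(2−(-13)) + 3·(-13−(-9/2)) + (35/2)·(-9/2−2)) = ½·(-90 − 51/2 − 455/4) = -917/8.
[PVW] = ½·((-7/12)·(2−(-13)) + 3·(-13−(-29/6)) + (35/2)·(-29/6−2)) = ½·(-35/4 − 49/2 − 1435/12) = -917/12, so the U-coordinate is (-917/12)/(-917/8) = 2/3.
[UPW] = ½·((-6)·(-29/6−(-13)) + (-7/12)·(-13−(-9/2)) + (35/2)·(-9/2−(-29/6))) = ½·(-49 + 119/24 + 35/6) = -917/48, so the V-coordinate is 1/6.
[UVP] = ½·((-6)·(2−(-29/6)) + 3·(-29/6−(-9/2)) + (-7/12)·(-9/2−2)) = ½·(-41 − 1 + 91/24) = -917/48, so the W-coordinate is 1/6.
Check: 2/3 + 1/6 + 1/6 = 1.

(2/3, 1/6, 1/6)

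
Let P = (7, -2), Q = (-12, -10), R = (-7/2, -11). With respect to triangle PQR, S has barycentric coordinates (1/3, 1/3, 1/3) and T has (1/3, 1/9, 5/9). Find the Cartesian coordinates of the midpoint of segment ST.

Barycentric coordinates of the midpoint are the average: (1/3, 2/9, 4/9).
Converting: (1/3)·P + (2/9)·Q + (4/9)·R = (-17/9, -70/9).

(-17/9, -70/9)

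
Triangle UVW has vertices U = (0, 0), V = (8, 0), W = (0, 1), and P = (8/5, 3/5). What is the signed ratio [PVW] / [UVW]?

[UVW] = ½·(0·(0−1) + 8·(1−0) + 0·(0−0)) = ½·(0 + 8 + 0) = 4.
[PVW] = ½·((8/5)·(0−1) + 8·(1−(3/5)) + 0·(3/5−0)) = ½·(-8/5 + 16/5 + 0) = 4/5, so the ratio is (4/5)/4 = 1/5.

1/5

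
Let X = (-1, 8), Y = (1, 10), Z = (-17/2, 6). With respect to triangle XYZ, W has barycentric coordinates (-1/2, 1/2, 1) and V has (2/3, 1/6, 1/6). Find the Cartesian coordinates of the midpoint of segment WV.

(-113/24, 15/2)

Barycentric coordinates of the midpoint are the average: (1/12, 1/3, 7/12).
Converting: (1/12)·X + (1/3)·Y + (7/12)·Z = (-113/24, 15/2).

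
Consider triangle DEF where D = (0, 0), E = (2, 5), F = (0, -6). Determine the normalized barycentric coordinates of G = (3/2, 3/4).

(-1/4, 3/4, 1/2)

Signed area of the reference triangle: [DEF] = ½·(0·(5−(-6)) + 2·(-6−0) + 0·(0−5)) = ½·(0 − 12 + 0) = -6.
[GEF] = ½·((3/2)·(5−(-6)) + 2·(-6−(3/4)) + 0·(3/4−5)) = ½·(33/2 − 27/2 + 0) = 3/2, so the D-coordinate is (3/2)/(-6) = -1/4.
[DGF] = ½·(0·(3/4−(-6)) + (3/2)·(-6−0) + 0·(0−(3/4))) = ½·(0 − 9 + 0) = -9/2, so the E-coordinate is 3/4.
[DEG] = ½·(0·(5−(3/4)) + 2·(3/4−0) + (3/2)·(0−5)) = ½·(0 + 3/2 − 15/2) = -3, so the F-coordinate is 1/2.
Check: -1/4 + 3/4 + 1/2 = 1.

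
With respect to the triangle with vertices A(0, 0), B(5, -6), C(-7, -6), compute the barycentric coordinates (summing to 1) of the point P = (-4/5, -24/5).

(1/5, 2/5, 2/5)

Signed area of the reference triangle: [ABC] = ½·(0·(-6−(-6)) + 5·(-6−0) + (-7)·(0−(-6))) = ½·(0 − 30 − 42) = -36.
[PBC] = ½·((-4/5)·(-6−(-6)) + 5·(-6−(-24/5)) + (-7)·(-24/5−(-6))) = ½·(0 − 6 − 42/5) = -36/5, so the A-coordinate is (-36/5)/(-36) = 1/5.
[APC] = ½·(0·(-24/5−(-6)) + (-4/5)·(-6−0) + (-7)·(0−(-24/5))) = ½·(0 + 24/5 − 168/5) = -72/5, so the B-coordinate is 2/5.
[ABP] = ½·(0·(-6−(-24/5)) + 5·(-24/5−0) + (-4/5)·(0−(-6))) = ½·(0 − 24 − 24/5) = -72/5, so the C-coordinate is 2/5.
Check: 1/5 + 2/5 + 2/5 = 1.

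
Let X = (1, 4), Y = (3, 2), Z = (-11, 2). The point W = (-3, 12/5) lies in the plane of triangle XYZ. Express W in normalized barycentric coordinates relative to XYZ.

Signed area of the reference triangle: [XYZ] = ½·(1·(2−2) + 3·(2−4) + (-11)·(4−2)) = ½·(0 − 6 − 22) = -14.
[WYZ] = ½·((-3)·(2−2) + 3·(2−(12/5)) + (-11)·(12/5−2)) = ½·(0 − 6/5 − 22/5) = -14/5, so the X-coordinate is (-14/5)/(-14) = 1/5.
[XWZ] = ½·(1·(12/5−2) + (-3)·(2−4) + (-11)·(4−(12/5))) = ½·(2/5 + 6 − 88/5) = -28/5, so the Y-coordinate is 2/5.
[XYW] = ½·(1·(2−(12/5)) + 3·(12/5−4) + (-3)·(4−2)) = ½·(-2/5 − 24/5 − 6) = -28/5, so the Z-coordinate is 2/5.

(1/5, 2/5, 2/5)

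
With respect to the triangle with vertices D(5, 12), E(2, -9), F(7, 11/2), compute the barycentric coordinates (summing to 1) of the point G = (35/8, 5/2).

(3/8, 3/8, 1/4)

Signed area of the reference triangle: [DEF] = ½·(5·(-9−(11/2)) + 2·(11/2−12) + 7·(12−(-9))) = ½·(-145/2 − 13 + 147) = 123/4.
[GEF] = ½·((35/8)·(-9−(11/2)) + 2·(11/2−(5/2)) + 7·(5/2−(-9))) = ½·(-1015/16 + 6 + 161/2) = 369/32, so the D-coordinate is (369/32)/(123/4) = 3/8.
[DGF] = ½·(5·(5/2−(11/2)) + (35/8)·(11/2−12) + 7·(12−(5/2))) = ½·(-15 − 455/16 + 133/2) = 369/32, so the E-coordinate is 3/8.
[DEG] = ½·(5·(-9−(5/2)) + 2·(5/2−12) + (35/8)·(12−(-9))) = ½·(-115/2 − 19 + 735/8) = 123/16, so the F-coordinate is 1/4.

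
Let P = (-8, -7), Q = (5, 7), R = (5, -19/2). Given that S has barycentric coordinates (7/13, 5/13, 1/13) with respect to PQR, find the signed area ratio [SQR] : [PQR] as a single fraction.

7/13

The signed ratio [SQR]/[PQR] equals the barycentric coordinate of S at vertex P, which is 7/13.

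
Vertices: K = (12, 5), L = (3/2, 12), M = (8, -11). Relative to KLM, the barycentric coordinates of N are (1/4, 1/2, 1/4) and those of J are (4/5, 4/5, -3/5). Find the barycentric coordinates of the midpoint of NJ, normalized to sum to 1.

Since both coordinate triples sum to 1, the midpoint's barycentrics are the componentwise average.
(1/4+4/5)/2 = 21/40; similarly 13/20 and -7/40.

(21/40, 13/20, -7/40)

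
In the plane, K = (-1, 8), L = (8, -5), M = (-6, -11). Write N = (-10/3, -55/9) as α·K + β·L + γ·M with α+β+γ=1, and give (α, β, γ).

(2/9, 1/9, 2/3)

Signed area of the reference triangle: [KLM] = ½·((-1)·(-5−(-11)) + 8·(-11−8) + (-6)·(8−(-5))) = ½·(-6 − 152 − 78) = -118.
[NLM] = ½·((-10/3)·(-5−(-11)) + 8·(-11−(-55/9)) + (-6)·(-55/9−(-5))) = ½·(-20 − 352/9 + 20/3) = -236/9, so the K-coordinate is (-236/9)/(-118) = 2/9.
[KNM] = ½·((-1)·(-55/9−(-11)) + (-10/3)·(-11−8) + (-6)·(8−(-55/9))) = ½·(-44/9 + 190/3 − 254/3) = -118/9, so the L-coordinate is 1/9.
[KLN] = ½·((-1)·(-5−(-55/9)) + 8·(-55/9−8) + (-10/3)·(8−(-5))) = ½·(-10/9 − 1016/9 − 130/3) = -236/3, so the M-coordinate is 2/3.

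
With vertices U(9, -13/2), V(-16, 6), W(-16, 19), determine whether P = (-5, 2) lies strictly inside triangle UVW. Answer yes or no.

Barycentric coordinates of P: (11/25, 289/650, 3/26).
The three coordinates are positive, positive, positive; a point is interior exactly when all three are positive.

yes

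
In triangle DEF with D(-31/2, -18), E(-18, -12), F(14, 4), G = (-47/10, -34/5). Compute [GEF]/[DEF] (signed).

1/5

[DEF] = ½·((-31/2)·(-12−4) + (-18)·(4−(-18)) + 14·(-18−(-12))) = ½·(248 − 396 − 84) = -116.
[GEF] = ½·((-47/10)·(-12−4) + (-18)·(4−(-34/5)) + 14·(-34/5−(-12))) = ½·(376/5 − 972/5 + 364/5) = -116/5, so the ratio is (-116/5)/(-116) = 1/5.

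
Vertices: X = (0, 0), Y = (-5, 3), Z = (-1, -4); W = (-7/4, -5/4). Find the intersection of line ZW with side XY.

(-5/2, 3/2)

Barycentric coordinates of W with respect to XYZ: (1/4, 1/4, 1/2).
On side XY the Z-coordinate is zero; dropping W's Z-weight 1/2 and renormalizing the remaining 1/4 : 1/4 gives weights 1/2, 1/2 on X, Y.
V = (1/2)·(0, 0) + (1/2)·(-5, 3) = (-5/2, 3/2).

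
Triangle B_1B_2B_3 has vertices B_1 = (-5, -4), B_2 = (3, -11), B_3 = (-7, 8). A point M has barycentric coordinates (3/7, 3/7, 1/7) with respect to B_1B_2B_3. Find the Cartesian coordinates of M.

M = (3/7)·B_1 + (3/7)·B_2 + (1/7)·B_3.
x-coordinate: (3/7)·(-5) + (3/7)·3 + (1/7)·(-7) = -13/7.
y-coordinate: (3/7)·(-4) + (3/7)·(-11) + (1/7)·8 = -37/7.

(-13/7, -37/7)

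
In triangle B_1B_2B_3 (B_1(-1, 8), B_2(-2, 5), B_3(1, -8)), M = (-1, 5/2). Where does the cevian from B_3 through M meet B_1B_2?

Barycentric coordinates of M with respect to B_1B_2B_3: (1/4, 1/2, 1/4).
On side B_1B_2 the B_3-coordinate is zero; dropping M's B_3-weight 1/4 and renormalizing the remaining 1/4 : 1/2 gives weights 1/3, 2/3 on B_1, B_2.
N = (1/3)·(-1, 8) + (2/3)·(-2, 5) = (-5/3, 6).

(-5/3, 6)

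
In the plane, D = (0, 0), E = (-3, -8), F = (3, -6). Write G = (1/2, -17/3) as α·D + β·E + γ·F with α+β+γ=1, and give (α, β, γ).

(1/6, 1/3, 1/2)

Signed area of the reference triangle: [DEF] = ½·(0·(-8−(-6)) + (-3)·(-6−0) + 3·(0−(-8))) = ½·(0 + 18 + 24) = 21.
[GEF] = ½·((1/2)·(-8−(-6)) + (-3)·(-6−(-17/3)) + 3·(-17/3−(-8))) = ½·(-1 + 1 + 7) = 7/2, so the D-coordinate is (7/2)/21 = 1/6.
[DGF] = ½·(0·(-17/3−(-6)) + (1/2)·(-6−0) + 3·(0−(-17/3))) = ½·(0 − 3 + 17) = 7, so the E-coordinate is 1/3.
[DEG] = ½·(0·(-8−(-17/3)) + (-3)·(-17/3−0) + (1/2)·(0−(-8))) = ½·(0 + 17 + 4) = 21/2, so the F-coordinate is 1/2.
Check: 1/6 + 1/3 + 1/2 = 1.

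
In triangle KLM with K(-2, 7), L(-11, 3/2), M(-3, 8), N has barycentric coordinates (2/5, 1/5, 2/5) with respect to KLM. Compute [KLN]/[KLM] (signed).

2/5

The signed ratio [KLN]/[KLM] equals the barycentric coordinate of N at vertex M, which is 2/5.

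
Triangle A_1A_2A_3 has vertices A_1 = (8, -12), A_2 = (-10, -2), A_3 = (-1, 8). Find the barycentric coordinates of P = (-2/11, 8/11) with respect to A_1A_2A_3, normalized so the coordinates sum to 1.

(3/11, 2/11, 6/11)

Signed area of the reference triangle: [A_1A_2A_3] = ½·(8·(-2−8) + (-10)·(8−(-12)) + (-1)·(-12−(-2))) = ½·(-80 − 200 + 10) = -135.
[PA_2A_3] = ½·((-2/11)·(-2−8) + (-10)·(8−(8/11)) + (-1)·(8/11−(-2))) = ½·(20/11 − 800/11 − 30/11) = -405/11, so the A_1-coordinate is (-405/11)/(-135) = 3/11.
[A_1PA_3] = ½·(8·(8/11−8) + (-2/11)·(8−(-12)) + (-1)·(-12−(8/11))) = ½·(-640/11 − 40/11 + 140/11) = -270/11, so the A_2-coordinate is 2/11.
[A_1A_2P] = ½·(8·(-2−(8/11)) + (-10)·(8/11−(-12)) + (-2/11)·(-12−(-2))) = ½·(-240/11 − 1400/11 + 20/11) = -810/11, so the A_3-coordinate is 6/11.
Check: 3/11 + 2/11 + 6/11 = 1.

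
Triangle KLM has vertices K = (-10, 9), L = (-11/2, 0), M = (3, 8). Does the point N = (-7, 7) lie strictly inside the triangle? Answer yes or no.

yes

Barycentric coordinates of N: (143/225, 46/225, 4/25).
The three coordinates are positive, positive, positive; a point is interior exactly when all three are positive.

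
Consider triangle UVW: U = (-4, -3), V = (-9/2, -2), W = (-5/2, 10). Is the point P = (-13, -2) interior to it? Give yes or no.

no

Barycentric coordinates of P: (-51/4, 237/16, -17/16).
The three coordinates are negative, positive, negative; a point is interior exactly when all three are positive.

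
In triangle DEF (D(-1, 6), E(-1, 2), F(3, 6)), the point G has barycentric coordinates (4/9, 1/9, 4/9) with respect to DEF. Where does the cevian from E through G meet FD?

(1, 6)

Line EG meets FD where the E-coordinate vanishes; zeroing G's E-weight and renormalizing leaves F, D-weights 4/9 : 4/9 → (1/2, 1/2).
So H = (1/2)·F + (1/2)·D = (1, 6).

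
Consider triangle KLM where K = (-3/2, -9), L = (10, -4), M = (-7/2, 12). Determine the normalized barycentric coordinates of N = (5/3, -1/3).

(1/3, 1/3, 1/3)

Signed area of the reference triangle: [KLM] = ½·((-3/2)·(-4−12) + 10·(12−(-9)) + (-7/2)·(-9−(-4))) = ½·(24 + 210 + 35/2) = 503/4.
[NLM] = ½·((5/3)·(-4−12) + 10·(12−(-1/3)) + (-7/2)·(-1/3−(-4))) = ½·(-80/3 + 370/3 − 77/6) = 503/12, so the K-coordinate is (503/12)/(503/4) = 1/3.
[KNM] = ½·((-3/2)·(-1/3−12) + (5/3)·(12−(-9)) + (-7/2)·(-9−(-1/3))) = ½·(37/2 + 35 + 91/3) = 503/12, so the L-coordinate is 1/3.
[KLN] = ½·((-3/2)·(-4−(-1/3)) + 10·(-1/3−(-9)) + (5/3)·(-9−(-4))) = ½·(11/2 + 260/3 − 25/3) = 503/12, so the M-coordinate is 1/3.
Check: 1/3 + 1/3 + 1/3 = 1.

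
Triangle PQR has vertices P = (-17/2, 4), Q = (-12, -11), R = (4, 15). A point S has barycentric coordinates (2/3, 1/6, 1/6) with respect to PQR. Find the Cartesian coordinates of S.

(-7, 10/3)

S = (2/3)·P + (1/6)·Q + (1/6)·R.
x-coordinate: (2/3)·(-17/2) + (1/6)·(-12) + (1/6)·4 = -7.
y-coordinate: (2/3)·4 + (1/6)·(-11) + (1/6)·15 = 10/3.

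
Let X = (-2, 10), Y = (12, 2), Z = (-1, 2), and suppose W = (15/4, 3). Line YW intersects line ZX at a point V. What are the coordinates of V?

Barycentric coordinates of W with respect to XYZ: (1/8, 3/8, 1/2).
On side ZX the Y-coordinate is zero; dropping W's Y-weight 3/8 and renormalizing the remaining 1/2 : 1/8 gives weights 4/5, 1/5 on Z, X.
V = (4/5)·(-1, 2) + (1/5)·(-2, 10) = (-6/5, 18/5).

(-6/5, 18/5)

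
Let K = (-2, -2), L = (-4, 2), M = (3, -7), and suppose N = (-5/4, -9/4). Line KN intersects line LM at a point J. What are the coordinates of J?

(-1/2, -5/2)

Barycentric coordinates of N with respect to KLM: (1/2, 1/4, 1/4).
On side LM the K-coordinate is zero; dropping N's K-weight 1/2 and renormalizing the remaining 1/4 : 1/4 gives weights 1/2, 1/2 on L, M.
J = (1/2)·(-4, 2) + (1/2)·(3, -7) = (-1/2, -5/2).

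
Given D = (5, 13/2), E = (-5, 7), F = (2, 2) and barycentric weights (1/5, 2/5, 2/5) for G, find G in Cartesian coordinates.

G = (1/5)·D + (2/5)·E + (2/5)·F.
x-coordinate: (1/5)·5 + (2/5)·(-5) + (2/5)·2 = -1/5.
y-coordinate: (1/5)·(13/2) + (2/5)·7 + (2/5)·2 = 49/10.

(-1/5, 49/10)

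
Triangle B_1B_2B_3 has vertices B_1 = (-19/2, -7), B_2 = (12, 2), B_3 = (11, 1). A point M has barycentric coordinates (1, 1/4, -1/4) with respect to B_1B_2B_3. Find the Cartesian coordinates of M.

M = 1·B_1 + (1/4)·B_2 + (-1/4)·B_3.
x-coordinate: 1·(-19/2) + (1/4)·12 + (-1/4)·11 = -37/4.
y-coordinate: 1·(-7) + (1/4)·2 + (-1/4)·1 = -27/4.

(-37/4, -27/4)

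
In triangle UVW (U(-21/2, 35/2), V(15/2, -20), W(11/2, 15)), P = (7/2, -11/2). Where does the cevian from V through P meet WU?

(-5/2, 65/4)

Barycentric coordinates of P with respect to UVW: (1/5, 3/5, 1/5).
On side WU the V-coordinate is zero; dropping P's V-weight 3/5 and renormalizing the remaining 1/5 : 1/5 gives weights 1/2, 1/2 on W, U.
Q = (1/2)·(11/2, 15) + (1/2)·(-21/2, 35/2) = (-5/2, 65/4).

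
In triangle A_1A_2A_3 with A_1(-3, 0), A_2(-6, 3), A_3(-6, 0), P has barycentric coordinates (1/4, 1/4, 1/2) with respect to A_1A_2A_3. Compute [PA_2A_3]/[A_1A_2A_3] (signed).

The signed ratio [PA_2A_3]/[A_1A_2A_3] equals the barycentric coordinate of P at vertex A_1, which is 1/4.

1/4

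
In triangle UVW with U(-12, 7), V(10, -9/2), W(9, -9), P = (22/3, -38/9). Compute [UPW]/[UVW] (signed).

[UVW] = ½·((-12)·(-9/2−(-9)) + 10·(-9−7) + 9·(7−(-9/2))) = ½·(-54 − 160 + 207/2) = -221/4.
[UPW] = ½·((-12)·(-38/9−(-9)) + (22/3)·(-9−7) + 9·(7−(-38/9))) = ½·(-172/3 − 352/3 + 101) = -221/6, so the ratio is (-221/6)/(-221/4) = 2/3.

2/3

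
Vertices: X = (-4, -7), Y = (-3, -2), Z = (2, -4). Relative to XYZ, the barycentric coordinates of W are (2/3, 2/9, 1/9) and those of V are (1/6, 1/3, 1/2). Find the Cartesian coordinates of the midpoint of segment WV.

Barycentric coordinates of the midpoint are the average: (5/12, 5/18, 11/36).
Converting: (5/12)·X + (5/18)·Y + (11/36)·Z = (-17/9, -169/36).

(-17/9, -169/36)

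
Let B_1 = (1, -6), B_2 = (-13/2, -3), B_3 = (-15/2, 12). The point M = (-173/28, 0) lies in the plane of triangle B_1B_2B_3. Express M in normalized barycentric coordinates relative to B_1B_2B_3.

(1/14, 5/7, 3/14)

Signed area of the reference triangle: [B_1B_2B_3] = ½·(1·(-3−12) + (-13/2)·(12−(-6)) + (-15/2)·(-6−(-3))) = ½·(-15 − 117 + 45/2) = -219/4.
[MB_2B_3] = ½·((-173/28)·(-3−12) + (-13/2)·(12−0) + (-15/2)·(0−(-3))) = ½·(2595/28 − 78 − 45/2) = -219/56, so the B_1-coordinate is (-219/56)/(-219/4) = 1/14.
[B_1MB_3] = ½·(1·(0−12) + (-173/28)·(12−(-6)) + (-15/2)·(-6−0)) = ½·(-12 − 1557/14 + 45) = -1095/28, so the B_2-coordinate is 5/7.
[B_1B_2M] = ½·(1·(-3−0) + (-13/2)·(0−(-6)) + (-173/28)·(-6−(-3))) = ½·(-3 − 39 + 519/28) = -657/56, so the B_3-coordinate is 3/14.
Check: 1/14 + 5/7 + 3/14 = 1.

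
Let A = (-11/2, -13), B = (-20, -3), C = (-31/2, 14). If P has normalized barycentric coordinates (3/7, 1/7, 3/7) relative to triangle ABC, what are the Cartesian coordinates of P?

P = (3/7)·A + (1/7)·B + (3/7)·C.
x-coordinate: (3/7)·(-11/2) + (1/7)·(-20) + (3/7)·(-31/2) = -83/7.
y-coordinate: (3/7)·(-13) + (1/7)·(-3) + (3/7)·14 = 0.

(-83/7, 0)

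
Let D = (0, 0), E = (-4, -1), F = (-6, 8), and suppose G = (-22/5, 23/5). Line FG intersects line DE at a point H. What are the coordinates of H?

Barycentric coordinates of G with respect to DEF: (1/5, 1/5, 3/5).
On side DE the F-coordinate is zero; dropping G's F-weight 3/5 and renormalizing the remaining 1/5 : 1/5 gives weights 1/2, 1/2 on D, E.
H = (1/2)·(0, 0) + (1/2)·(-4, -1) = (-2, -1/2).

(-2, -1/2)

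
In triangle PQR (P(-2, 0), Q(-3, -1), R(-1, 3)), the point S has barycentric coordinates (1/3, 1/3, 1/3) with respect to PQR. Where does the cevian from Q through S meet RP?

(-3/2, 3/2)

Line QS meets RP where the Q-coordinate vanishes; zeroing S's Q-weight and renormalizing leaves R, P-weights 1/3 : 1/3 → (1/2, 1/2).
So T = (1/2)·R + (1/2)·P = (-3/2, 3/2).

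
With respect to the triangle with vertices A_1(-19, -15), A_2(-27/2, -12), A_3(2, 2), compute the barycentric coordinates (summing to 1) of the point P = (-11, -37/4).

(1/4, 1/2, 1/4)

Signed area of the reference triangle: [A_1A_2A_3] = ½·((-19)·(-12−2) + (-27/2)·(2−(-15)) + 2·(-15−(-12))) = ½·(266 − 459/2 − 6) = 61/4.
[PA_2A_3] = ½·((-11)·(-12−2) + (-27/2)·(2−(-37/4)) + 2·(-37/4−(-12))) = ½·(154 − 1215/8 + 11/2) = 61/16, so the A_1-coordinate is (61/16)/(61/4) = 1/4.
[A_1PA_3] = ½·((-19)·(-37/4−2) + (-11)·(2−(-15)) + 2·(-15−(-37/4))) = ½·(855/4 − 187 − 23/2) = 61/8, so the A_2-coordinate is 1/2.
[A_1A_2P] = ½·((-19)·(-12−(-37/4)) + (-27/2)·(-37/4−(-15)) + (-11)·(-15−(-12))) = ½·(209/4 − 621/8 + 33) = 61/16, so the A_3-coordinate is 1/4.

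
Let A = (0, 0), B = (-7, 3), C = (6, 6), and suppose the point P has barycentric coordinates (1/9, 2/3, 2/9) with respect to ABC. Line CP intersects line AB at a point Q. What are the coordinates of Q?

Line CP meets AB where the C-coordinate vanishes; zeroing P's C-weight and renormalizing leaves A, B-weights 1/9 : 2/3 → (1/7, 6/7).
So Q = (1/7)·A + (6/7)·B = (-6, 18/7).

(-6, 18/7)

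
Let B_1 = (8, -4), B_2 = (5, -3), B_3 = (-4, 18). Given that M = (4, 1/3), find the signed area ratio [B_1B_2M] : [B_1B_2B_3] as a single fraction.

1/6

[B_1B_2B_3] = ½·(8·(-3−18) + 5·(18−(-4)) + (-4)·(-4−(-3))) = ½·(-168 + 110 + 4) = -27.
[B_1B_2M] = ½·(8·(-3−(1/3)) + 5·(1/3−(-4)) + 4·(-4−(-3))) = ½·(-80/3 + 65/3 − 4) = -9/2, so the ratio is (-9/2)/(-27) = 1/6.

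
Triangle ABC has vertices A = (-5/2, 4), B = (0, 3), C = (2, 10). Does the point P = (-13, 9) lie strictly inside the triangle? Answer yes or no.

no

Barycentric coordinates of P: (206/39, -57/13, 4/39).
The three coordinates are positive, negative, positive; a point is interior exactly when all three are positive.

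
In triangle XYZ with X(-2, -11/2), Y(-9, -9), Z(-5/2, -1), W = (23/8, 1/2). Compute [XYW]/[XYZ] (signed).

[XYZ] = ½·((-2)·(-9−(-1)) + (-9)·(-1−(-11/2)) + (-5/2)·(-11/2−(-9))) = ½·(16 − 81/2 − 35/4) = -133/8.
[XYW] = ½·((-2)·(-9−(1/2)) + (-9)·(1/2−(-11/2)) + (23/8)·(-11/2−(-9))) = ½·(19 − 54 + 161/16) = -399/32, so the ratio is (-399/32)/(-133/8) = 3/4.

3/4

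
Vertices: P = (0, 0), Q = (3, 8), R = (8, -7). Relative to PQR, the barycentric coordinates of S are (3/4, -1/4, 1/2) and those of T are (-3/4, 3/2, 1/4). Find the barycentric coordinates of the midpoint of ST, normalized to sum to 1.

(0, 5/8, 3/8)

Since both coordinate triples sum to 1, the midpoint's barycentrics are the componentwise average.
(3/4+-3/4)/2 = 0; similarly 5/8 and 3/8.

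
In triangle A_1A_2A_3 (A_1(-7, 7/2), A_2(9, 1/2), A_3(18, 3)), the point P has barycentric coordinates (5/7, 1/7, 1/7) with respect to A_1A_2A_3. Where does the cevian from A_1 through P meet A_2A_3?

Line A_1P meets A_2A_3 where the A_1-coordinate vanishes; zeroing P's A_1-weight and renormalizing leaves A_2, A_3-weights 1/7 : 1/7 → (1/2, 1/2).
So Q = (1/2)·A_2 + (1/2)·A_3 = (27/2, 7/4).

(27/2, 7/4)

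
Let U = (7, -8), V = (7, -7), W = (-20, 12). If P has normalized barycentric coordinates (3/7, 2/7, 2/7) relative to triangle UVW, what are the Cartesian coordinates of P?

(-5/7, -2)

P = (3/7)·U + (2/7)·V + (2/7)·W.
x-coordinate: (3/7)·7 + (2/7)·7 + (2/7)·(-20) = -5/7.
y-coordinate: (3/7)·(-8) + (2/7)·(-7) + (2/7)·12 = -2.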